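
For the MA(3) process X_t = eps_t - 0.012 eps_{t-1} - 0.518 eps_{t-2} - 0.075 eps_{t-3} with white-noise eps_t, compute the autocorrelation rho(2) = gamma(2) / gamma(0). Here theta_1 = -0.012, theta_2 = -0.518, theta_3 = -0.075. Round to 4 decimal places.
\rho(2) = -0.4059

For an MA(q) process with theta_0 = 1, the autocovariance is
  gamma(k) = sigma^2 * sum_{i=0..q-k} theta_i * theta_{i+k},
and rho(k) = gamma(k) / gamma(0). Sigma^2 cancels.
  numerator   = (1)*(-0.518) + (-0.012)*(-0.075) = -0.5171.
  denominator = (1)^2 + (-0.012)^2 + (-0.518)^2 + (-0.075)^2 = 1.274093.
  rho(2) = -0.5171 / 1.274093 = -0.4059.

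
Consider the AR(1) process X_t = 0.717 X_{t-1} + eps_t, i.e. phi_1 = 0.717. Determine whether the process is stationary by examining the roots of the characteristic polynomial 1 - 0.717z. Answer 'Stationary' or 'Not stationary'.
\text{Stationary}

The AR(p) characteristic polynomial is P(z) = 1 - 0.717z.
Stationarity requires all roots to lie outside the unit circle, i.e. |z| > 1 for every root.
This is linear in z: 1 + (-0.717) z = 0  =>  z = -1/(-0.717) = 1.3947,  |z| = 1.3947.
Moduli of all roots: 1.3947.
All moduli strictly greater than 1? Yes.
Verdict: Stationary.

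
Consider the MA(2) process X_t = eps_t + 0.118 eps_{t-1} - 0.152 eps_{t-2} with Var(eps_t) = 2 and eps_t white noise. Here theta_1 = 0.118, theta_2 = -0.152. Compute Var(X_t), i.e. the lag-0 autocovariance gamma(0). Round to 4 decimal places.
\gamma(0) = 2.0741

For an MA(q) process X_t = eps_t + sum_i theta_i eps_{t-i} with
Var(eps_t) = sigma^2, the variance is
  gamma(0) = sigma^2 * (1 + sum_i theta_i^2).
  sum_i theta_i^2 = (0.118)^2 + (-0.152)^2 = 0.013924 + 0.023104 = 0.037028.
  gamma(0) = 2 * (1 + 0.037028) = 2 * 1.037028 = 2.074056, which rounds to 2.0741.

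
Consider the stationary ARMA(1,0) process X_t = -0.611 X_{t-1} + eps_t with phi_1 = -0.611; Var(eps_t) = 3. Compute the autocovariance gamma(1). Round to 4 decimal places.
\gamma(1) = -2.9249

Multiply the model equation by X_{t-k} and take expectations. With theta_0 = psi_0 = 1 and psi_j the MA(infinity) weights, this gives
  gamma(k) - sum_i phi_i gamma(k-i) = c_k,
  c_k = sigma^2 * sum_{j=k..q} theta_j psi_{j-k}   (c_k = 0 for k > q),
using gamma(-m) = gamma(m).
Pure AR (q = 0): c_0 = sigma^2 = 3, c_k = 0 for k >= 1.
Equations for k = 0 and k = 1 (AR order 1):
  gamma(0) = phi_1 gamma(1) + c_0
  gamma(1) = phi_1 gamma(0) + c_1
Substituting the second into the first: gamma(0) (1 - phi_1^2) = c_0 + phi_1 c_1, so
  gamma(0) = c_0 / (1 - phi_1^2) = 3 / (1 - (-0.611)^2) = 3 / 0.626679 = 4.78714.
  gamma(1) = phi_1 gamma(0) = (-0.611)(4.78714) = -2.924942.
Therefore gamma(1) = -2.9249 (to 4 decimal places).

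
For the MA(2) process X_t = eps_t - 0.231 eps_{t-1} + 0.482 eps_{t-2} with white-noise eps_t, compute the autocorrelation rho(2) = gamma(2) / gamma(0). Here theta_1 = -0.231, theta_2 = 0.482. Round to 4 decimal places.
\rho(2) = 0.3749

For an MA(q) process with theta_0 = 1, the autocovariance is
  gamma(k) = sigma^2 * sum_{i=0..q-k} theta_i * theta_{i+k},
and rho(k) = gamma(k) / gamma(0). Sigma^2 cancels.
  numerator   = (1)*(0.482) = 0.482.
  denominator = (1)^2 + (-0.231)^2 + (0.482)^2 = 1.285685.
  rho(2) = 0.482 / 1.285685 = 0.3749.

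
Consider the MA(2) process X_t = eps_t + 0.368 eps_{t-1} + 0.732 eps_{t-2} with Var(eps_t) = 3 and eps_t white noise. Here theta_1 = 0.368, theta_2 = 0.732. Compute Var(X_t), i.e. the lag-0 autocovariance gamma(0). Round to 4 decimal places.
\gamma(0) = 5.0137

For an MA(q) process X_t = eps_t + sum_i theta_i eps_{t-i} with
Var(eps_t) = sigma^2, the variance is
  gamma(0) = sigma^2 * (1 + sum_i theta_i^2).
  sum_i theta_i^2 = (0.368)^2 + (0.732)^2 = 0.135424 + 0.535824 = 0.671248.
  gamma(0) = 3 * (1 + 0.671248) = 3 * 1.671248 = 5.013744, which rounds to 5.0137.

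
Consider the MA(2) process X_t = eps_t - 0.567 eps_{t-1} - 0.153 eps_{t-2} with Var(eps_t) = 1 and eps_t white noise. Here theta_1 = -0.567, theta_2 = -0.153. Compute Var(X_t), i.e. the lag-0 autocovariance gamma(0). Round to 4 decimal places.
\gamma(0) = 1.3449

For an MA(q) process X_t = eps_t + sum_i theta_i eps_{t-i} with
Var(eps_t) = sigma^2, the variance is
  gamma(0) = sigma^2 * (1 + sum_i theta_i^2).
  sum_i theta_i^2 = (-0.567)^2 + (-0.153)^2 = 0.321489 + 0.023409 = 0.344898.
  gamma(0) = 1 * (1 + 0.344898) = 1 * 1.344898 = 1.344898, which rounds to 1.3449.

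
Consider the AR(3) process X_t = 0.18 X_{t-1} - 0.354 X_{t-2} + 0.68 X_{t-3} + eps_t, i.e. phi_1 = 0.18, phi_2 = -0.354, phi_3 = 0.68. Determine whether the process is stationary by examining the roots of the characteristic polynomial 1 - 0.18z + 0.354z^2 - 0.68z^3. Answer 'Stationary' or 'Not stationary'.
\text{Stationary}

The AR(p) characteristic polynomial is P(z) = 1 - 0.18z + 0.354z^2 - 0.68z^3.
Stationarity requires all roots to lie outside the unit circle, i.e. |z| > 1 for every root.
Degree 3: look for a simple real root z0 first, then factor out (1 - z/z0) and solve the remaining quadratic.
Testing z0 = 1.25: P(1.25) = 1 + (-0.18)(1.25) + (0.354)(1.25)^2 + (-0.68)(1.25)^3
  = 1 + (-0.225) + (0.553125) + (-1.328125) = 0.  So z_0 = 1.25 is a root, |z_0| = 1.25.
Divide out the factor (1 - 0.8 z) = (1 - z/z0) (since 1/z0 = 0.8):
  P(z) = (1 - 0.8 z)(1 + (0.62) z + (0.85) z^2)
  [check: z-coef 0.62 - (0.8) = -0.18; z^2-coef 0.85 - (0.8)(0.62) = 0.354; z^3-coef -(0.8)(0.85) = -0.68.]
Remaining roots from the quadratic factor 1 + (0.62) z + (0.85) z^2:
  Set 1 + (0.62) z + (0.85) z^2 = 0, i.e. a z^2 + b z + c = 0 with a = 0.85, b = 0.62, c = 1.
  Discriminant D = b^2 - 4ac = (0.62)^2 - 4*(0.85)*1 = 0.3844 - (3.4) = -3.0156.
  D < 0, so the roots are the complex-conjugate pair z = (-b +/- i sqrt(-D)) / (2a) = -0.3647 +/- 1.0215i.
  For a conjugate pair |z|^2 = z * conj(z) = (product of roots) = c/a = 1/(0.85) = 1.176471, so |z| = sqrt(1.176471) = 1.0847 for both roots.
Moduli of all roots: 1.2500, 1.0847, 1.0847.
All moduli strictly greater than 1? Yes.
Verdict: Stationary.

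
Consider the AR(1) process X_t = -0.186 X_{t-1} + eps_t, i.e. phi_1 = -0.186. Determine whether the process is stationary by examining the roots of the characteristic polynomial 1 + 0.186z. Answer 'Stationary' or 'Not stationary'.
\text{Stationary}

The AR(p) characteristic polynomial is P(z) = 1 + 0.186z.
Stationarity requires all roots to lie outside the unit circle, i.e. |z| > 1 for every root.
This is linear in z: 1 + (0.186) z = 0  =>  z = -1/(0.186) = -5.376344,  |z| = 5.376344.
Moduli of all roots: 5.3763.
All moduli strictly greater than 1? Yes.
Verdict: Stationary.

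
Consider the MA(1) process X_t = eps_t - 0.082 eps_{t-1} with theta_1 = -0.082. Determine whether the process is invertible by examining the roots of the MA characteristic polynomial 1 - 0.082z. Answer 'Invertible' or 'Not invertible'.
\text{Invertible}

The MA(q) characteristic polynomial is P(z) = 1 - 0.082z.
Invertibility requires all roots to lie outside the unit circle, i.e. |z| > 1 for every root.
This is linear in z: 1 + (-0.082) z = 0  =>  z = -1/(-0.082) = 12.195122,  |z| = 12.195122.
Moduli of all roots: 12.1951.
All moduli strictly greater than 1? Yes.
Verdict: Invertible.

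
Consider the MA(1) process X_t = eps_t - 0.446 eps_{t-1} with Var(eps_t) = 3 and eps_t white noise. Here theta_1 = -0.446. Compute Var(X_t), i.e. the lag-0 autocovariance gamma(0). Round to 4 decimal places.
\gamma(0) = 3.5967

For an MA(q) process X_t = eps_t + sum_i theta_i eps_{t-i} with
Var(eps_t) = sigma^2, the variance is
  gamma(0) = sigma^2 * (1 + sum_i theta_i^2).
  sum_i theta_i^2 = (-0.446)^2 = 0.198916.
  gamma(0) = 3 * (1 + 0.198916) = 3 * 1.198916 = 3.596748, which rounds to 3.5967.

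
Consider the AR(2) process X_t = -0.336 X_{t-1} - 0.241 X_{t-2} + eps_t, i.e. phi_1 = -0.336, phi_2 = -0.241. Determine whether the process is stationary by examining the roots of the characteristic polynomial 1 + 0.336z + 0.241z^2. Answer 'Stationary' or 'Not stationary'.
\text{Stationary}

The AR(p) characteristic polynomial is P(z) = 1 + 0.336z + 0.241z^2.
Stationarity requires all roots to lie outside the unit circle, i.e. |z| > 1 for every root.
Set 1 + (0.336) z + (0.241) z^2 = 0, i.e. a z^2 + b z + c = 0 with a = 0.241, b = 0.336, c = 1.
Discriminant D = b^2 - 4ac = (0.336)^2 - 4*(0.241)*1 = 0.112896 - (0.964) = -0.851104.
D < 0, so the roots are the complex-conjugate pair z = (-b +/- i sqrt(-D)) / (2a) = -0.6971 +/- 1.914i.
For a conjugate pair |z|^2 = z * conj(z) = (product of roots) = c/a = 1/(0.241) = 4.149378, so |z| = sqrt(4.149378) = 2.037 for both roots.
Moduli of all roots: 2.0370, 2.0370.
All moduli strictly greater than 1? Yes.
Verdict: Stationary.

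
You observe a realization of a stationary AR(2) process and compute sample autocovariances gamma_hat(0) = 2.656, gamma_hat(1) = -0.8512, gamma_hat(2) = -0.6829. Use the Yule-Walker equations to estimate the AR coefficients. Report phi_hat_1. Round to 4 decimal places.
\hat\phi_{1} = -0.4490

The Yule-Walker equations for an AR(p) process read, in matrix form,
  Gamma_p phi = r_p,   with   (Gamma_p)_{ij} = gamma(|i - j|),
                       (r_p)_i = gamma(i),   i,j = 1..p.
Substitute the sample gammas (Toeplitz matrix and right-hand side of size 2):
  Gamma_p = [[2.656, -0.8512], [-0.8512, 2.656]]
  r_p     = [-0.8512, -0.6829]
Written out:
  2.656 phi_1 - 0.8512 phi_2 = -0.8512
  -0.8512 phi_1 + 2.656 phi_2 = -0.6829
Solve by Cramer's rule:
  det = gamma(0)^2 - gamma(1)^2 = (2.656)^2 - (-0.8512)^2 = 7.054336 - 0.72454144 = 6.32979456
  phi_hat_1 = [gamma(1) gamma(0) - gamma(1) gamma(2)] / det = [(-0.8512)(2.656) - (-0.8512)(-0.6829)] / 6.32979456 = -2.84207168 / 6.32979456 = -0.449
  phi_hat_2 = [gamma(0) gamma(2) - gamma(1)^2] / det = [(2.656)(-0.6829) - (-0.8512)^2] / 6.32979456 = -2.53832384 / 6.32979456 = -0.401
So phi_hat = [-0.4490, -0.4010].
Therefore phi_hat_1 = -0.4490.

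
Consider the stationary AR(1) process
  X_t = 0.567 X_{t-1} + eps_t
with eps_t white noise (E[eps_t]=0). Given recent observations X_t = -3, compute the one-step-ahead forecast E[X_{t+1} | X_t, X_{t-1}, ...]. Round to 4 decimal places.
E[X_{t+1} \mid \mathcal F_t] = -1.7010

For an AR(p) model X_t = c + sum_i phi_i X_{t-i} + eps_t, the
one-step-ahead conditional mean is
  E[X_{t+1} | X_t, ...] = c + sum_i phi_i X_{t+1-i}.
Substitute known values:
  E[X_{t+1} | ...] = (0.567) * (-3)
                   = -1.7010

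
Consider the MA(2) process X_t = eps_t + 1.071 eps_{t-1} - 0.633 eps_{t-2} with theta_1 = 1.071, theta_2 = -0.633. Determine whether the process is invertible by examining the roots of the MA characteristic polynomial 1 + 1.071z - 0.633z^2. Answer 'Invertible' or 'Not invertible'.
\text{Not invertible}

The MA(q) characteristic polynomial is P(z) = 1 + 1.071z - 0.633z^2.
Invertibility requires all roots to lie outside the unit circle, i.e. |z| > 1 for every root.
Set 1 + (1.071) z + (-0.633) z^2 = 0, i.e. a z^2 + b z + c = 0 with a = -0.633, b = 1.071, c = 1.
Discriminant D = b^2 - 4ac = (1.071)^2 - 4*(-0.633)*1 = 1.147041 - (-2.532) = 3.679041.
D >= 0, so the roots are real: z = (-b +/- sqrt(D)) / (2a) = (-1.071 +/- 1.918083) / (-1.266).
  z_1 = (-1.071 + 1.918083) / (-1.266) = -0.6691,   |z_1| = 0.6691.
  z_2 = (-1.071 - 1.918083) / (-1.266) = 2.361,   |z_2| = 2.361.
Moduli of all roots: 0.6691, 2.3610.
All moduli strictly greater than 1? No.
Verdict: Not invertible.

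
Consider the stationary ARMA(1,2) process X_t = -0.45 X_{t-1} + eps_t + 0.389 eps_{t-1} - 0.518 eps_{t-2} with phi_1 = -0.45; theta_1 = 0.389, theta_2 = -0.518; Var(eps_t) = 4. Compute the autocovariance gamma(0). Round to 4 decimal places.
\gamma(0) = 5.2219

Multiply the model equation by X_{t-k} and take expectations. With theta_0 = psi_0 = 1 and psi_j the MA(infinity) weights, this gives
  gamma(k) - sum_i phi_i gamma(k-i) = c_k,
  c_k = sigma^2 * sum_{j=k..q} theta_j psi_{j-k}   (c_k = 0 for k > q),
using gamma(-m) = gamma(m).
psi-weights needed (psi_j = theta_j + sum_i phi_i psi_{j-i}):
  psi_1 = theta_1 + phi_1 = 0.389 + (-0.45) = -0.061
  psi_2 = theta_2 + phi_1 psi_1 = -0.518 + (-0.45)(-0.061) = -0.49055
Right-hand sides:
  c_0 = sigma^2 (1 + theta_1 psi_1 + theta_2 psi_2) = 4 * (1 + (0.389)(-0.061) + (-0.518)(-0.49055)) = 4 * 1.230376 = 4.921504
  c_1 = sigma^2 (theta_1 + theta_2 psi_1) = 4 * (0.389 + (-0.518)(-0.061)) = 1.682392
  c_2 = sigma^2 theta_2 = 4 * (-0.518) = -2.072
Equations for k = 0 and k = 1 (AR order 1):
  gamma(0) = phi_1 gamma(1) + c_0
  gamma(1) = phi_1 gamma(0) + c_1
Substituting the second into the first: gamma(0) (1 - phi_1^2) = c_0 + phi_1 c_1, so
  gamma(0) = (c_0 + phi_1 c_1) / (1 - phi_1^2) = (4.921504 + (-0.45)(1.682392)) / (1 - (-0.45)^2) = 4.164427 / 0.7975 = 5.221852.
Therefore gamma(0) = 5.2219 (to 4 decimal places).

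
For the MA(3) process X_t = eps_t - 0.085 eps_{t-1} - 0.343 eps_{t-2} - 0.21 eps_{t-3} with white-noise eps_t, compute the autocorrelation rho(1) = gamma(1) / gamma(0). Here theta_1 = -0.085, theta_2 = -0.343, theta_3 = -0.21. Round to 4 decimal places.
\rho(1) = 0.0138

For an MA(q) process with theta_0 = 1, the autocovariance is
  gamma(k) = sigma^2 * sum_{i=0..q-k} theta_i * theta_{i+k},
and rho(k) = gamma(k) / gamma(0). Sigma^2 cancels.
  numerator   = (1)*(-0.085) + (-0.085)*(-0.343) + (-0.343)*(-0.21) = 0.016185.
  denominator = (1)^2 + (-0.085)^2 + (-0.343)^2 + (-0.21)^2 = 1.168974.
  rho(1) = 0.016185 / 1.168974 = 0.0138.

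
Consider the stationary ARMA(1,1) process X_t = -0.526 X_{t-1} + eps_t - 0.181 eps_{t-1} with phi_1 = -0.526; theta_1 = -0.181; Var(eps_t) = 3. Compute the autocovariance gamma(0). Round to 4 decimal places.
\gamma(0) = 5.0731

Multiply the model equation by X_{t-k} and take expectations. With theta_0 = psi_0 = 1 and psi_j the MA(infinity) weights, this gives
  gamma(k) - sum_i phi_i gamma(k-i) = c_k,
  c_k = sigma^2 * sum_{j=k..q} theta_j psi_{j-k}   (c_k = 0 for k > q),
using gamma(-m) = gamma(m).
psi-weights needed (psi_j = theta_j + sum_i phi_i psi_{j-i}):
  psi_1 = theta_1 + phi_1 = -0.181 + (-0.526) = -0.707
Right-hand sides:
  c_0 = sigma^2 (1 + theta_1 psi_1) = 3 * (1 + (-0.181)(-0.707)) = 3 * 1.127967 = 3.383901
  c_1 = sigma^2 theta_1 = 3 * (-0.181) = -0.543
  c_2 = 0
Equations for k = 0 and k = 1 (AR order 1):
  gamma(0) = phi_1 gamma(1) + c_0
  gamma(1) = phi_1 gamma(0) + c_1
Substituting the second into the first: gamma(0) (1 - phi_1^2) = c_0 + phi_1 c_1, so
  gamma(0) = (c_0 + phi_1 c_1) / (1 - phi_1^2) = (3.383901 + (-0.526)(-0.543)) / (1 - (-0.526)^2) = 3.669519 / 0.723324 = 5.073133.
Therefore gamma(0) = 5.0731 (to 4 decimal places).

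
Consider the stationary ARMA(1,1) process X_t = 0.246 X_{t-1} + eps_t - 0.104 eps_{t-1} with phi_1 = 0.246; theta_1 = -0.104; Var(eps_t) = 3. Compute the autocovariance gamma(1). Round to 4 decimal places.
\gamma(1) = 0.4418

Multiply the model equation by X_{t-k} and take expectations. With theta_0 = psi_0 = 1 and psi_j the MA(infinity) weights, this gives
  gamma(k) - sum_i phi_i gamma(k-i) = c_k,
  c_k = sigma^2 * sum_{j=k..q} theta_j psi_{j-k}   (c_k = 0 for k > q),
using gamma(-m) = gamma(m).
psi-weights needed (psi_j = theta_j + sum_i phi_i psi_{j-i}):
  psi_1 = theta_1 + phi_1 = -0.104 + (0.246) = 0.142
Right-hand sides:
  c_0 = sigma^2 (1 + theta_1 psi_1) = 3 * (1 + (-0.104)(0.142)) = 3 * 0.985232 = 2.955696
  c_1 = sigma^2 theta_1 = 3 * (-0.104) = -0.312
  c_2 = 0
Equations for k = 0 and k = 1 (AR order 1):
  gamma(0) = phi_1 gamma(1) + c_0
  gamma(1) = phi_1 gamma(0) + c_1
Substituting the second into the first: gamma(0) (1 - phi_1^2) = c_0 + phi_1 c_1, so
  gamma(0) = (c_0 + phi_1 c_1) / (1 - phi_1^2) = (2.955696 + (0.246)(-0.312)) / (1 - (0.246)^2) = 2.878944 / 0.939484 = 3.064389.
  gamma(1) = phi_1 gamma(0) + c_1 = (0.246)(3.064389) + (-0.312) = 0.44184.
Therefore gamma(1) = 0.4418 (to 4 decimal places).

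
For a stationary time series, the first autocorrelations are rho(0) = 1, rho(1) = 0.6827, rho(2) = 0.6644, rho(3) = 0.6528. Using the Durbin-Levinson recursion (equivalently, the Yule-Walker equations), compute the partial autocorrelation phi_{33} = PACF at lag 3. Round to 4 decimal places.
\phi_{33} = 0.2479

The PACF at lag k is phi_{kk}, the last component of the solution
to the Yule-Walker system G_k phi = r_k where
  (G_k)_{ij} = rho(|i - j|), (r_k)_i = rho(i), i,j = 1..k.
Equivalently, Durbin-Levinson gives phi_{kk} iteratively:
  phi_{11} = rho(1)
  phi_{kk} = [rho(k) - sum_{j=1..k-1} phi_{k-1,j} rho(k-j)]
            / [1 - sum_{j=1..k-1} phi_{k-1,j} rho(j)],
  phi_{k,j} = phi_{k-1,j} - phi_{kk} phi_{k-1,k-j},  j = 1..k-1.
Step k = 1:
  phi_11 = rho(1) = 0.6827.
Step k = 2:
  phi_22 = [rho(2) - phi_11 rho(1)] / [1 - phi_11 rho(1)] = [0.6644 - (0.6827)(0.6827)] / [1 - (0.6827)(0.6827)]
         = 0.19832071 / 0.53392071 = 0.371442.
  Update: phi_21 = phi_11 - phi_22 phi_11 = 0.6827 - (0.371442)(0.6827) = 0.429116.
Step k = 3:
  phi_33 = [rho(3) - phi_21 rho(2) - phi_22 rho(1)] / [1 - phi_21 rho(1) - phi_22 rho(2)]
    numerator   = 0.6528 - (0.429116)(0.6644) - (0.371442)(0.6827) = 0.11411146
    denominator = 1 - (0.429116)(0.6827) - (0.371442)(0.6644) = 0.46025602
  phi_33 = 0.11411146 / 0.46025602 = 0.2479.
Therefore phi_{33} = 0.2479.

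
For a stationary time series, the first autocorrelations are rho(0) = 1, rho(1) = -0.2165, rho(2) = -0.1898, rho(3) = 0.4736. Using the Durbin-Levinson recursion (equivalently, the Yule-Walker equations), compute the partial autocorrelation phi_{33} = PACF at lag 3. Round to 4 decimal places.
\phi_{33} = 0.4121

The PACF at lag k is phi_{kk}, the last component of the solution
to the Yule-Walker system G_k phi = r_k where
  (G_k)_{ij} = rho(|i - j|), (r_k)_i = rho(i), i,j = 1..k.
Equivalently, Durbin-Levinson gives phi_{kk} iteratively:
  phi_{11} = rho(1)
  phi_{kk} = [rho(k) - sum_{j=1..k-1} phi_{k-1,j} rho(k-j)]
            / [1 - sum_{j=1..k-1} phi_{k-1,j} rho(j)],
  phi_{k,j} = phi_{k-1,j} - phi_{kk} phi_{k-1,k-j},  j = 1..k-1.
Step k = 1:
  phi_11 = rho(1) = -0.2165.
Step k = 2:
  phi_22 = [rho(2) - phi_11 rho(1)] / [1 - phi_11 rho(1)] = [-0.1898 - (-0.2165)(-0.2165)] / [1 - (-0.2165)(-0.2165)]
         = -0.23667225 / 0.95312775 = -0.248311.
  Update: phi_21 = phi_11 - phi_22 phi_11 = -0.2165 - (-0.248311)(-0.2165) = -0.270259.
Step k = 3:
  phi_33 = [rho(3) - phi_21 rho(2) - phi_22 rho(1)] / [1 - phi_21 rho(1) - phi_22 rho(2)]
    numerator   = 0.4736 - (-0.270259)(-0.1898) - (-0.248311)(-0.2165) = 0.36854541
    denominator = 1 - (-0.270259)(-0.2165) - (-0.248311)(-0.1898) = 0.89435939
  phi_33 = 0.36854541 / 0.89435939 = 0.4121.
Therefore phi_{33} = 0.4121.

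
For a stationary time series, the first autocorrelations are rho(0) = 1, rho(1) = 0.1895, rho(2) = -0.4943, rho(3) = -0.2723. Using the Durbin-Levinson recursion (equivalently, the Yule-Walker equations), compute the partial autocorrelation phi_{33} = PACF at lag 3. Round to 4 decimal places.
\phi_{33} = -0.0340

The PACF at lag k is phi_{kk}, the last component of the solution
to the Yule-Walker system G_k phi = r_k where
  (G_k)_{ij} = rho(|i - j|), (r_k)_i = rho(i), i,j = 1..k.
Equivalently, Durbin-Levinson gives phi_{kk} iteratively:
  phi_{11} = rho(1)
  phi_{kk} = [rho(k) - sum_{j=1..k-1} phi_{k-1,j} rho(k-j)]
            / [1 - sum_{j=1..k-1} phi_{k-1,j} rho(j)],
  phi_{k,j} = phi_{k-1,j} - phi_{kk} phi_{k-1,k-j},  j = 1..k-1.
Step k = 1:
  phi_11 = rho(1) = 0.1895.
Step k = 2:
  phi_22 = [rho(2) - phi_11 rho(1)] / [1 - phi_11 rho(1)] = [-0.4943 - (0.1895)(0.1895)] / [1 - (0.1895)(0.1895)]
         = -0.53021025 / 0.96408975 = -0.549959.
  Update: phi_21 = phi_11 - phi_22 phi_11 = 0.1895 - (-0.549959)(0.1895) = 0.293717.
Step k = 3:
  phi_33 = [rho(3) - phi_21 rho(2) - phi_22 rho(1)] / [1 - phi_21 rho(1) - phi_22 rho(2)]
    numerator   = -0.2723 - (0.293717)(-0.4943) - (-0.549959)(0.1895) = -0.02289822
    denominator = 1 - (0.293717)(0.1895) - (-0.549959)(-0.4943) = 0.67249562
  phi_33 = -0.02289822 / 0.67249562 = -0.034.
Therefore phi_{33} = -0.0340.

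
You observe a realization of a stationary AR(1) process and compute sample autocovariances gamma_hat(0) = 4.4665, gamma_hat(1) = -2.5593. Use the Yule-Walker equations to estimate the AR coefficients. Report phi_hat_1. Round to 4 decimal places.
\hat\phi_{1} = -0.5730

The Yule-Walker equations for an AR(p) process read, in matrix form,
  Gamma_p phi = r_p,   with   (Gamma_p)_{ij} = gamma(|i - j|),
                       (r_p)_i = gamma(i),   i,j = 1..p.
Substitute the sample gammas (Toeplitz matrix and right-hand side of size 1):
  Gamma_p = [[4.4665]]
  r_p     = [-2.5593]
With p = 1 this is the single equation gamma(0) phi_1 = gamma(1):
  phi_hat_1 = gamma(1) / gamma(0) = -2.5593 / 4.4665 = -0.5730.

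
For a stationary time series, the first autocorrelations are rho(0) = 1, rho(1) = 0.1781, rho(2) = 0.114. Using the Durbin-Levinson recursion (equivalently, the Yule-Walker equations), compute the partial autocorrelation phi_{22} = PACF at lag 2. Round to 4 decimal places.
\phi_{22} = 0.0850

The PACF at lag k is phi_{kk}, the last component of the solution
to the Yule-Walker system G_k phi = r_k where
  (G_k)_{ij} = rho(|i - j|), (r_k)_i = rho(i), i,j = 1..k.
Equivalently, Durbin-Levinson gives phi_{kk} iteratively:
  phi_{11} = rho(1)
  phi_{kk} = [rho(k) - sum_{j=1..k-1} phi_{k-1,j} rho(k-j)]
            / [1 - sum_{j=1..k-1} phi_{k-1,j} rho(j)],
  phi_{k,j} = phi_{k-1,j} - phi_{kk} phi_{k-1,k-j},  j = 1..k-1.
Step k = 1:
  phi_11 = rho(1) = 0.1781.
Step k = 2:
  phi_22 = [rho(2) - phi_11 rho(1)] / [1 - phi_11 rho(1)] = [0.114 - (0.1781)(0.1781)] / [1 - (0.1781)(0.1781)]
         = 0.08228039 / 0.96828039 = 0.085.
Therefore phi_{22} = 0.0850.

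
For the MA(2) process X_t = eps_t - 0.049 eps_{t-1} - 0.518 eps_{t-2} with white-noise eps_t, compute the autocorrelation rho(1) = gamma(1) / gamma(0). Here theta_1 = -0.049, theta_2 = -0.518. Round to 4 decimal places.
\rho(1) = -0.0186

For an MA(q) process with theta_0 = 1, the autocovariance is
  gamma(k) = sigma^2 * sum_{i=0..q-k} theta_i * theta_{i+k},
and rho(k) = gamma(k) / gamma(0). Sigma^2 cancels.
  numerator   = (1)*(-0.049) + (-0.049)*(-0.518) = -0.023618.
  denominator = (1)^2 + (-0.049)^2 + (-0.518)^2 = 1.270725.
  rho(1) = -0.023618 / 1.270725 = -0.0186.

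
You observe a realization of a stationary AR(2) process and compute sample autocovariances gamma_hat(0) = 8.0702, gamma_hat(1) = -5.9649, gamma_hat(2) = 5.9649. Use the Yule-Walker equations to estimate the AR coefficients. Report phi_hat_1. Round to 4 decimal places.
\hat\phi_{1} = -0.4250

The Yule-Walker equations for an AR(p) process read, in matrix form,
  Gamma_p phi = r_p,   with   (Gamma_p)_{ij} = gamma(|i - j|),
                       (r_p)_i = gamma(i),   i,j = 1..p.
Substitute the sample gammas (Toeplitz matrix and right-hand side of size 2):
  Gamma_p = [[8.0702, -5.9649], [-5.9649, 8.0702]]
  r_p     = [-5.9649, 5.9649]
Written out:
  8.0702 phi_1 - 5.9649 phi_2 = -5.9649
  -5.9649 phi_1 + 8.0702 phi_2 = 5.9649
Solve by Cramer's rule:
  det = gamma(0)^2 - gamma(1)^2 = (8.0702)^2 - (-5.9649)^2 = 65.12812804 - 35.58003201 = 29.54809603
  phi_hat_1 = [gamma(1) gamma(0) - gamma(1) gamma(2)] / det = [(-5.9649)(8.0702) - (-5.9649)(5.9649)] / 29.54809603 = -12.55790397 / 29.54809603 = -0.425
  phi_hat_2 = [gamma(0) gamma(2) - gamma(1)^2] / det = [(8.0702)(5.9649) - (-5.9649)^2] / 29.54809603 = 12.55790397 / 29.54809603 = 0.425
So phi_hat = [-0.4250, 0.4250].
Therefore phi_hat_1 = -0.4250.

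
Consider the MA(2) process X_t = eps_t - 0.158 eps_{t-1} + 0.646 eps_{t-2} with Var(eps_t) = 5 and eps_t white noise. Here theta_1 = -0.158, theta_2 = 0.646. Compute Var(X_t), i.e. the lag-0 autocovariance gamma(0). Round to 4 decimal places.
\gamma(0) = 7.2114

For an MA(q) process X_t = eps_t + sum_i theta_i eps_{t-i} with
Var(eps_t) = sigma^2, the variance is
  gamma(0) = sigma^2 * (1 + sum_i theta_i^2).
  sum_i theta_i^2 = (-0.158)^2 + (0.646)^2 = 0.024964 + 0.417316 = 0.44228.
  gamma(0) = 5 * (1 + 0.44228) = 5 * 1.44228 = 7.2114.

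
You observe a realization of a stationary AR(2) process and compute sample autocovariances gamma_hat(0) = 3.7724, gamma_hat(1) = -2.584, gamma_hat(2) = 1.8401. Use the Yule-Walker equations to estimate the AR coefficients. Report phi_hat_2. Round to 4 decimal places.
\hat\phi_{2} = 0.0350

The Yule-Walker equations for an AR(p) process read, in matrix form,
  Gamma_p phi = r_p,   with   (Gamma_p)_{ij} = gamma(|i - j|),
                       (r_p)_i = gamma(i),   i,j = 1..p.
Substitute the sample gammas (Toeplitz matrix and right-hand side of size 2):
  Gamma_p = [[3.7724, -2.584], [-2.584, 3.7724]]
  r_p     = [-2.584, 1.8401]
Written out:
  3.7724 phi_1 - 2.584 phi_2 = -2.584
  -2.584 phi_1 + 3.7724 phi_2 = 1.8401
Solve by Cramer's rule:
  det = gamma(0)^2 - gamma(1)^2 = (3.7724)^2 - (-2.584)^2 = 14.23100176 - 6.677056 = 7.55394576
  phi_hat_1 = [gamma(1) gamma(0) - gamma(1) gamma(2)] / det = [(-2.584)(3.7724) - (-2.584)(1.8401)] / 7.55394576 = -4.9930632 / 7.55394576 = -0.661
  phi_hat_2 = [gamma(0) gamma(2) - gamma(1)^2] / det = [(3.7724)(1.8401) - (-2.584)^2] / 7.55394576 = 0.26453724 / 7.55394576 = 0.035
So phi_hat = [-0.6610, 0.0350].
Therefore phi_hat_2 = 0.0350.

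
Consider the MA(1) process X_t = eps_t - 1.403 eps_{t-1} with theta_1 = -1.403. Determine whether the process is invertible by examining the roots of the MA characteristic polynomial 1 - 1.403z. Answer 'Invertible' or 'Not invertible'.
\text{Not invertible}

The MA(q) characteristic polynomial is P(z) = 1 - 1.403z.
Invertibility requires all roots to lie outside the unit circle, i.e. |z| > 1 for every root.
This is linear in z: 1 + (-1.403) z = 0  =>  z = -1/(-1.403) = 0.712758,  |z| = 0.712758.
Moduli of all roots: 0.7128.
All moduli strictly greater than 1? No.
Verdict: Not invertible.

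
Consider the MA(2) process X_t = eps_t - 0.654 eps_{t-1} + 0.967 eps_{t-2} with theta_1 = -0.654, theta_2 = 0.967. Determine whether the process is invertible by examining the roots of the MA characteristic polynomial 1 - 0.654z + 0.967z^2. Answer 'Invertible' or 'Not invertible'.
\text{Invertible}

The MA(q) characteristic polynomial is P(z) = 1 - 0.654z + 0.967z^2.
Invertibility requires all roots to lie outside the unit circle, i.e. |z| > 1 for every root.
Set 1 + (-0.654) z + (0.967) z^2 = 0, i.e. a z^2 + b z + c = 0 with a = 0.967, b = -0.654, c = 1.
Discriminant D = b^2 - 4ac = (-0.654)^2 - 4*(0.967)*1 = 0.427716 - (3.868) = -3.440284.
D < 0, so the roots are the complex-conjugate pair z = (-b +/- i sqrt(-D)) / (2a) = 0.3382 +/- 0.959i.
For a conjugate pair |z|^2 = z * conj(z) = (product of roots) = c/a = 1/(0.967) = 1.034126, so |z| = sqrt(1.034126) = 1.0169 for both roots.
Moduli of all roots: 1.0169, 1.0169.
All moduli strictly greater than 1? Yes.
Verdict: Invertible.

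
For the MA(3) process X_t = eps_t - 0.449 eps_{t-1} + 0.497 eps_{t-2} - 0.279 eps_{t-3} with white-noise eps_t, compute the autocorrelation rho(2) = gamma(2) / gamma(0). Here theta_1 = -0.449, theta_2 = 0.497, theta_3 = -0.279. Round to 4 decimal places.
\rho(2) = 0.4077

For an MA(q) process with theta_0 = 1, the autocovariance is
  gamma(k) = sigma^2 * sum_{i=0..q-k} theta_i * theta_{i+k},
and rho(k) = gamma(k) / gamma(0). Sigma^2 cancels.
  numerator   = (1)*(0.497) + (-0.449)*(-0.279) = 0.622271.
  denominator = (1)^2 + (-0.449)^2 + (0.497)^2 + (-0.279)^2 = 1.526451.
  rho(2) = 0.622271 / 1.526451 = 0.4077.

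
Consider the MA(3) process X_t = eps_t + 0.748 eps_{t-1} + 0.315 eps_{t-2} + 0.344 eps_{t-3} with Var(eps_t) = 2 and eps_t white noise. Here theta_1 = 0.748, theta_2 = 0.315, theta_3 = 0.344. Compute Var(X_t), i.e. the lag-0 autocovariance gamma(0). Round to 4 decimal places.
\gamma(0) = 3.5541

For an MA(q) process X_t = eps_t + sum_i theta_i eps_{t-i} with
Var(eps_t) = sigma^2, the variance is
  gamma(0) = sigma^2 * (1 + sum_i theta_i^2).
  sum_i theta_i^2 = (0.748)^2 + (0.315)^2 + (0.344)^2 = 0.559504 + 0.099225 + 0.118336 = 0.777065.
  gamma(0) = 2 * (1 + 0.777065) = 2 * 1.777065 = 3.55413, which rounds to 3.5541.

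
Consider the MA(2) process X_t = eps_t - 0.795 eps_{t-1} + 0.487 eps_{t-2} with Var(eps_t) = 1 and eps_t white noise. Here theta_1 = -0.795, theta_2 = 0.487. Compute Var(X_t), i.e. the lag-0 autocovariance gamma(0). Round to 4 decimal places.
\gamma(0) = 1.8692

For an MA(q) process X_t = eps_t + sum_i theta_i eps_{t-i} with
Var(eps_t) = sigma^2, the variance is
  gamma(0) = sigma^2 * (1 + sum_i theta_i^2).
  sum_i theta_i^2 = (-0.795)^2 + (0.487)^2 = 0.632025 + 0.237169 = 0.869194.
  gamma(0) = 1 * (1 + 0.869194) = 1 * 1.869194 = 1.869194, which rounds to 1.8692.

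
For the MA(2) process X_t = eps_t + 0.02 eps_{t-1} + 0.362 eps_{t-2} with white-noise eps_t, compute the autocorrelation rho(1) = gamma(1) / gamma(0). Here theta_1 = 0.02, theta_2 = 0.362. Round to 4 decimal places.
\rho(1) = 0.0241

For an MA(q) process with theta_0 = 1, the autocovariance is
  gamma(k) = sigma^2 * sum_{i=0..q-k} theta_i * theta_{i+k},
and rho(k) = gamma(k) / gamma(0). Sigma^2 cancels.
  numerator   = (1)*(0.02) + (0.02)*(0.362) = 0.02724.
  denominator = (1)^2 + (0.02)^2 + (0.362)^2 = 1.131444.
  rho(1) = 0.02724 / 1.131444 = 0.0241.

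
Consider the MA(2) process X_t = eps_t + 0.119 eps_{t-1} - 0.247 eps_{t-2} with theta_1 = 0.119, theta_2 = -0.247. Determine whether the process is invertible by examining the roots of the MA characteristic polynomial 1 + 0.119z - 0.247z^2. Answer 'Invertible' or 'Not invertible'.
\text{Invertible}

The MA(q) characteristic polynomial is P(z) = 1 + 0.119z - 0.247z^2.
Invertibility requires all roots to lie outside the unit circle, i.e. |z| > 1 for every root.
Set 1 + (0.119) z + (-0.247) z^2 = 0, i.e. a z^2 + b z + c = 0 with a = -0.247, b = 0.119, c = 1.
Discriminant D = b^2 - 4ac = (0.119)^2 - 4*(-0.247)*1 = 0.014161 - (-0.988) = 1.002161.
D >= 0, so the roots are real: z = (-b +/- sqrt(D)) / (2a) = (-0.119 +/- 1.00108) / (-0.494).
  z_1 = (-0.119 + 1.00108) / (-0.494) = -1.7856,   |z_1| = 1.7856.
  z_2 = (-0.119 - 1.00108) / (-0.494) = 2.2674,   |z_2| = 2.2674.
Moduli of all roots: 1.7856, 2.2674.
All moduli strictly greater than 1? Yes.
Verdict: Invertible.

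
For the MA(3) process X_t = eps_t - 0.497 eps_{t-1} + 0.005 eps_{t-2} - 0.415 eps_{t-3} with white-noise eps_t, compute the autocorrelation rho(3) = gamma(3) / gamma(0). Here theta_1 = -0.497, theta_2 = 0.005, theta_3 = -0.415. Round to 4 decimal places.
\rho(3) = -0.2924

For an MA(q) process with theta_0 = 1, the autocovariance is
  gamma(k) = sigma^2 * sum_{i=0..q-k} theta_i * theta_{i+k},
and rho(k) = gamma(k) / gamma(0). Sigma^2 cancels.
  numerator   = (1)*(-0.415) = -0.415.
  denominator = (1)^2 + (-0.497)^2 + (0.005)^2 + (-0.415)^2 = 1.419259.
  rho(3) = -0.415 / 1.419259 = -0.2924.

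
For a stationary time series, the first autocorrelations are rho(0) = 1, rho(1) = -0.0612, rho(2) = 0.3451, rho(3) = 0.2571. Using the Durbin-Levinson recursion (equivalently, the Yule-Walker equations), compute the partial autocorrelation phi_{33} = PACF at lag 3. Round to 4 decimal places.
\phi_{33} = 0.3320

The PACF at lag k is phi_{kk}, the last component of the solution
to the Yule-Walker system G_k phi = r_k where
  (G_k)_{ij} = rho(|i - j|), (r_k)_i = rho(i), i,j = 1..k.
Equivalently, Durbin-Levinson gives phi_{kk} iteratively:
  phi_{11} = rho(1)
  phi_{kk} = [rho(k) - sum_{j=1..k-1} phi_{k-1,j} rho(k-j)]
            / [1 - sum_{j=1..k-1} phi_{k-1,j} rho(j)],
  phi_{k,j} = phi_{k-1,j} - phi_{kk} phi_{k-1,k-j},  j = 1..k-1.
Step k = 1:
  phi_11 = rho(1) = -0.0612.
Step k = 2:
  phi_22 = [rho(2) - phi_11 rho(1)] / [1 - phi_11 rho(1)] = [0.3451 - (-0.0612)(-0.0612)] / [1 - (-0.0612)(-0.0612)]
         = 0.34135456 / 0.99625456 = 0.342638.
  Update: phi_21 = phi_11 - phi_22 phi_11 = -0.0612 - (0.342638)(-0.0612) = -0.040231.
Step k = 3:
  phi_33 = [rho(3) - phi_21 rho(2) - phi_22 rho(1)] / [1 - phi_21 rho(1) - phi_22 rho(2)]
    numerator   = 0.2571 - (-0.040231)(0.3451) - (0.342638)(-0.0612) = 0.29195301
    denominator = 1 - (-0.040231)(-0.0612) - (0.342638)(0.3451) = 0.87929355
  phi_33 = 0.29195301 / 0.87929355 = 0.332.
Therefore phi_{33} = 0.3320.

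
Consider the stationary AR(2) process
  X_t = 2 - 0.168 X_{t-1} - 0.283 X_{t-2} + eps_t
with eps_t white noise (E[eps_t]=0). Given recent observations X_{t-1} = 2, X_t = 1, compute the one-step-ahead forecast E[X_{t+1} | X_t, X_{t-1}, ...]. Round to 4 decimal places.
E[X_{t+1} \mid \mathcal F_t] = 1.2660

For an AR(p) model X_t = c + sum_i phi_i X_{t-i} + eps_t, the
one-step-ahead conditional mean is
  E[X_{t+1} | X_t, ...] = c + sum_i phi_i X_{t+1-i}.
Substitute known values:
  E[X_{t+1} | ...] = 2 + (-0.168) * (1) + (-0.283) * (2)
                   = 1.2660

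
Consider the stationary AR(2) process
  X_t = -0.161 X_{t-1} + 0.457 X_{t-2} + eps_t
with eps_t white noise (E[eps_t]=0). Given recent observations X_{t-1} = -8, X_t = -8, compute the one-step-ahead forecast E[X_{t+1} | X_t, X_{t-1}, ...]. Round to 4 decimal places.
E[X_{t+1} \mid \mathcal F_t] = -2.3680

For an AR(p) model X_t = c + sum_i phi_i X_{t-i} + eps_t, the
one-step-ahead conditional mean is
  E[X_{t+1} | X_t, ...] = c + sum_i phi_i X_{t+1-i}.
Substitute known values:
  E[X_{t+1} | ...] = (-0.161) * (-8) + (0.457) * (-8)
                   = -2.3680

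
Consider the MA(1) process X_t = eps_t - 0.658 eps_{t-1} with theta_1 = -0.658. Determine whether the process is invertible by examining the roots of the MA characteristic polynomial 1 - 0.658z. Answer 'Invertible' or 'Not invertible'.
\text{Invertible}

The MA(q) characteristic polynomial is P(z) = 1 - 0.658z.
Invertibility requires all roots to lie outside the unit circle, i.e. |z| > 1 for every root.
This is linear in z: 1 + (-0.658) z = 0  =>  z = -1/(-0.658) = 1.519757,  |z| = 1.519757.
Moduli of all roots: 1.5198.
All moduli strictly greater than 1? Yes.
Verdict: Invertible.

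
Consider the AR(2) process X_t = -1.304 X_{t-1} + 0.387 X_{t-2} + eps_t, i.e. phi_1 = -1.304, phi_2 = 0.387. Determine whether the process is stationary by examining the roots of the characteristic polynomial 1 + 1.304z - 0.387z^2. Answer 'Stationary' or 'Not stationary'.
\text{Not stationary}

The AR(p) characteristic polynomial is P(z) = 1 + 1.304z - 0.387z^2.
Stationarity requires all roots to lie outside the unit circle, i.e. |z| > 1 for every root.
Set 1 + (1.304) z + (-0.387) z^2 = 0, i.e. a z^2 + b z + c = 0 with a = -0.387, b = 1.304, c = 1.
Discriminant D = b^2 - 4ac = (1.304)^2 - 4*(-0.387)*1 = 1.700416 - (-1.548) = 3.248416.
D >= 0, so the roots are real: z = (-b +/- sqrt(D)) / (2a) = (-1.304 +/- 1.802336) / (-0.774).
  z_1 = (-1.304 + 1.802336) / (-0.774) = -0.6438,   |z_1| = 0.6438.
  z_2 = (-1.304 - 1.802336) / (-0.774) = 4.0134,   |z_2| = 4.0134.
Moduli of all roots: 0.6438, 4.0134.
All moduli strictly greater than 1? No.
Verdict: Not stationary.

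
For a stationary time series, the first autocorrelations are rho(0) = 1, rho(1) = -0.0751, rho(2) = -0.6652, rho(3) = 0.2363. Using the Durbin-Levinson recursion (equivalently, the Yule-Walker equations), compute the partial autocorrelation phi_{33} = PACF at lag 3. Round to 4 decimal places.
\phi_{33} = 0.1882

The PACF at lag k is phi_{kk}, the last component of the solution
to the Yule-Walker system G_k phi = r_k where
  (G_k)_{ij} = rho(|i - j|), (r_k)_i = rho(i), i,j = 1..k.
Equivalently, Durbin-Levinson gives phi_{kk} iteratively:
  phi_{11} = rho(1)
  phi_{kk} = [rho(k) - sum_{j=1..k-1} phi_{k-1,j} rho(k-j)]
            / [1 - sum_{j=1..k-1} phi_{k-1,j} rho(j)],
  phi_{k,j} = phi_{k-1,j} - phi_{kk} phi_{k-1,k-j},  j = 1..k-1.
Step k = 1:
  phi_11 = rho(1) = -0.0751.
Step k = 2:
  phi_22 = [rho(2) - phi_11 rho(1)] / [1 - phi_11 rho(1)] = [-0.6652 - (-0.0751)(-0.0751)] / [1 - (-0.0751)(-0.0751)]
         = -0.67084001 / 0.99435999 = -0.674645.
  Update: phi_21 = phi_11 - phi_22 phi_11 = -0.0751 - (-0.674645)(-0.0751) = -0.125766.
Step k = 3:
  phi_33 = [rho(3) - phi_21 rho(2) - phi_22 rho(1)] / [1 - phi_21 rho(1) - phi_22 rho(2)]
    numerator   = 0.2363 - (-0.125766)(-0.6652) - (-0.674645)(-0.0751) = 0.10197472
    denominator = 1 - (-0.125766)(-0.0751) - (-0.674645)(-0.6652) = 0.54178112
  phi_33 = 0.10197472 / 0.54178112 = 0.1882.
Therefore phi_{33} = 0.1882.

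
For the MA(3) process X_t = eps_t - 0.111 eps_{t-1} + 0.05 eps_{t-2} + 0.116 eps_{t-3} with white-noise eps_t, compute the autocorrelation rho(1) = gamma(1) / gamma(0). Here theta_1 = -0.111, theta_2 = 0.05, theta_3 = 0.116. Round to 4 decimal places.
\rho(1) = -0.1077

For an MA(q) process with theta_0 = 1, the autocovariance is
  gamma(k) = sigma^2 * sum_{i=0..q-k} theta_i * theta_{i+k},
and rho(k) = gamma(k) / gamma(0). Sigma^2 cancels.
  numerator   = (1)*(-0.111) + (-0.111)*(0.05) + (0.05)*(0.116) = -0.11075.
  denominator = (1)^2 + (-0.111)^2 + (0.05)^2 + (0.116)^2 = 1.028277.
  rho(1) = -0.11075 / 1.028277 = -0.1077.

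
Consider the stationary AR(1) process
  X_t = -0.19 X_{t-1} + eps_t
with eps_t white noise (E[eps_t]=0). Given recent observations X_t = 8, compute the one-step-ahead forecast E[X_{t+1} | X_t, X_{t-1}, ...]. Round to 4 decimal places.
E[X_{t+1} \mid \mathcal F_t] = -1.5200

For an AR(p) model X_t = c + sum_i phi_i X_{t-i} + eps_t, the
one-step-ahead conditional mean is
  E[X_{t+1} | X_t, ...] = c + sum_i phi_i X_{t+1-i}.
Substitute known values:
  E[X_{t+1} | ...] = (-0.19) * (8)
                   = -1.5200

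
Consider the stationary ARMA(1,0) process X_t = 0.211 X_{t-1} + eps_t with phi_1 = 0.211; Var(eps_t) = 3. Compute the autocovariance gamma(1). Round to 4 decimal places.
\gamma(1) = 0.6625

Multiply the model equation by X_{t-k} and take expectations. With theta_0 = psi_0 = 1 and psi_j the MA(infinity) weights, this gives
  gamma(k) - sum_i phi_i gamma(k-i) = c_k,
  c_k = sigma^2 * sum_{j=k..q} theta_j psi_{j-k}   (c_k = 0 for k > q),
using gamma(-m) = gamma(m).
Pure AR (q = 0): c_0 = sigma^2 = 3, c_k = 0 for k >= 1.
Equations for k = 0 and k = 1 (AR order 1):
  gamma(0) = phi_1 gamma(1) + c_0
  gamma(1) = phi_1 gamma(0) + c_1
Substituting the second into the first: gamma(0) (1 - phi_1^2) = c_0 + phi_1 c_1, so
  gamma(0) = c_0 / (1 - phi_1^2) = 3 / (1 - (0.211)^2) = 3 / 0.955479 = 3.139786.
  gamma(1) = phi_1 gamma(0) = (0.211)(3.139786) = 0.662495.
Therefore gamma(1) = 0.6625 (to 4 decimal places).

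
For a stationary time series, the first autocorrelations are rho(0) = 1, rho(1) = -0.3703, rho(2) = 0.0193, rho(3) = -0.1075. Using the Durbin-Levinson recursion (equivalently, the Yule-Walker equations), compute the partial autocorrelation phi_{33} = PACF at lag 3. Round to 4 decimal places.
\phi_{33} = -0.1771

The PACF at lag k is phi_{kk}, the last component of the solution
to the Yule-Walker system G_k phi = r_k where
  (G_k)_{ij} = rho(|i - j|), (r_k)_i = rho(i), i,j = 1..k.
Equivalently, Durbin-Levinson gives phi_{kk} iteratively:
  phi_{11} = rho(1)
  phi_{kk} = [rho(k) - sum_{j=1..k-1} phi_{k-1,j} rho(k-j)]
            / [1 - sum_{j=1..k-1} phi_{k-1,j} rho(j)],
  phi_{k,j} = phi_{k-1,j} - phi_{kk} phi_{k-1,k-j},  j = 1..k-1.
Step k = 1:
  phi_11 = rho(1) = -0.3703.
Step k = 2:
  phi_22 = [rho(2) - phi_11 rho(1)] / [1 - phi_11 rho(1)] = [0.0193 - (-0.3703)(-0.3703)] / [1 - (-0.3703)(-0.3703)]
         = -0.11782209 / 0.86287791 = -0.136545.
  Update: phi_21 = phi_11 - phi_22 phi_11 = -0.3703 - (-0.136545)(-0.3703) = -0.420863.
Step k = 3:
  phi_33 = [rho(3) - phi_21 rho(2) - phi_22 rho(1)] / [1 - phi_21 rho(1) - phi_22 rho(2)]
    numerator   = -0.1075 - (-0.420863)(0.0193) - (-0.136545)(-0.3703) = -0.14994014
    denominator = 1 - (-0.420863)(-0.3703) - (-0.136545)(0.0193) = 0.84678983
  phi_33 = -0.14994014 / 0.84678983 = -0.1771.
Therefore phi_{33} = -0.1771.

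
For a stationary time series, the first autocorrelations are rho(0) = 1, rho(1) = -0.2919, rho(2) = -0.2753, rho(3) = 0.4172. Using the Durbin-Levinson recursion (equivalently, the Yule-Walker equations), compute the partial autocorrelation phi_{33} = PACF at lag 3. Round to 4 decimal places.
\phi_{33} = 0.2461

The PACF at lag k is phi_{kk}, the last component of the solution
to the Yule-Walker system G_k phi = r_k where
  (G_k)_{ij} = rho(|i - j|), (r_k)_i = rho(i), i,j = 1..k.
Equivalently, Durbin-Levinson gives phi_{kk} iteratively:
  phi_{11} = rho(1)
  phi_{kk} = [rho(k) - sum_{j=1..k-1} phi_{k-1,j} rho(k-j)]
            / [1 - sum_{j=1..k-1} phi_{k-1,j} rho(j)],
  phi_{k,j} = phi_{k-1,j} - phi_{kk} phi_{k-1,k-j},  j = 1..k-1.
Step k = 1:
  phi_11 = rho(1) = -0.2919.
Step k = 2:
  phi_22 = [rho(2) - phi_11 rho(1)] / [1 - phi_11 rho(1)] = [-0.2753 - (-0.2919)(-0.2919)] / [1 - (-0.2919)(-0.2919)]
         = -0.36050561 / 0.91479439 = -0.394084.
  Update: phi_21 = phi_11 - phi_22 phi_11 = -0.2919 - (-0.394084)(-0.2919) = -0.406933.
Step k = 3:
  phi_33 = [rho(3) - phi_21 rho(2) - phi_22 rho(1)] / [1 - phi_21 rho(1) - phi_22 rho(2)]
    numerator   = 0.4172 - (-0.406933)(-0.2753) - (-0.394084)(-0.2919) = 0.19013828
    denominator = 1 - (-0.406933)(-0.2919) - (-0.394084)(-0.2753) = 0.77272498
  phi_33 = 0.19013828 / 0.77272498 = 0.2461.
Therefore phi_{33} = 0.2461.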